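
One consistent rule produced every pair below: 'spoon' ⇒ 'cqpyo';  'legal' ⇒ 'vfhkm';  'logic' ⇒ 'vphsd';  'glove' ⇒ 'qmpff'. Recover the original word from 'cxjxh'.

swing

Shifts by position in spoon: pos 0: s→c (+10), pos 1: p→q (+1), pos 2: o→p (+1), pos 3: o→y (+10), pos 4: n→o (+1) — repeating every 3. The shifts repeat in a cycle of length 3: positions 0,1,… shift by +10, +1, +1, then the pattern repeats.
Decoding cxjxh: c−10=s, x−1=w, j−1=i, x−10=n, h−1=g.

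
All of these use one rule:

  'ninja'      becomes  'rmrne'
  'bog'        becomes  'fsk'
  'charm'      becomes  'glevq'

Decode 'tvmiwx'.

Compare letters: n→r is +4, i→m is +4, n→r is +4 — a constant shift. This is a Caesar cipher with shift 4.
Undoing it on tvmiwx: t−4=p, v−4=r, m−4=i, i−4=e, w−4=s, x−4=t.

priest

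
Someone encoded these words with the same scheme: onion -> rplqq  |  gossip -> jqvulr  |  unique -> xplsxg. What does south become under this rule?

Shifts by position in onion: pos 0: o→r (+3), pos 1: n→p (+2), pos 2: i→l (+3), pos 3: o→q (+2) — repeating every 2. It's a Vigenère-style cipher with numeric key [3,2]: position i shifts by key[i mod 2].
For south: s+3=v, o+2=q, u+3=x, t+2=v, h+3=k.

vqxvk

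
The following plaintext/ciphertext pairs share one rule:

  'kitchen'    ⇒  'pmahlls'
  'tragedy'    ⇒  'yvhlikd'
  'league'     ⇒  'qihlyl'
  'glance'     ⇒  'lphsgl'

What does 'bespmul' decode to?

Shifts by position in kitchen: pos 0: k→p (+5), pos 1: i→m (+4), pos 2: t→a (+7), pos 3: c→h (+5), pos 4: h→l (+4), pos 5: e→l (+7) — repeating every 3. It's a Vigenère-style cipher with numeric key [5,4,7]: position i shifts by key[i mod 3].
Undoing it on bespmul: b−5=w, e−4=a, s−7=l, p−5=k, m−4=i, u−7=n, l−5=g.

walking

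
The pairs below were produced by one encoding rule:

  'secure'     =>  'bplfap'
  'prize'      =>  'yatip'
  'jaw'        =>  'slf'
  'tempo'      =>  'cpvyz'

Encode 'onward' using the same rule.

zwflam

The shift depends on letter class: consonant s→b is +9, but vowel e→p is +11. The rule splits by letter class: vowels +11, consonants +9.
For onward: o(vowel)+11=z, n(cons)+9=w, w(cons)+9=f, a(vowel)+11=l, r(cons)+9=a, d(cons)+9=m.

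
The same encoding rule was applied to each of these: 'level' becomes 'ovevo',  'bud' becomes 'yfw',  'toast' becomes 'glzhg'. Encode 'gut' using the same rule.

tfg

Each letter is replaced by its mirror in the alphabet: a↔z, b↔y, c↔x, and so on (the Atbash cipher).
Applying it to gut: g↔t, u↔f, t↔g.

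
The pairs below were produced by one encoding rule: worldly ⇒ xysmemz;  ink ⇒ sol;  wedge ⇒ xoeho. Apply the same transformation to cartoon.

The shift depends on letter class: consonant w→x is +1, but vowel o→y is +10. Two shifts are in play — +10 for a/e/i/o/u, +1 for every other letter.
On cartoon: c(cons)+1=d, a(vowel)+10=k, r(cons)+1=s, t(cons)+1=u, o(vowel)+10=y, o(vowel)+10=y, n(cons)+1=o.

dksuyyo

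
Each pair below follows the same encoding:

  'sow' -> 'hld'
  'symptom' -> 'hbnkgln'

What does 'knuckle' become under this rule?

Each pair mirrors across the alphabet (s↔h, o↔l, w↔d): positions sum to 25. This is the alphabet-reversal cipher (Atbash): a becomes z, b becomes y, etc.
Applying it to knuckle: k↔p, n↔m, u↔f, c↔x, k↔p, l↔o, e↔v.

pmfxpov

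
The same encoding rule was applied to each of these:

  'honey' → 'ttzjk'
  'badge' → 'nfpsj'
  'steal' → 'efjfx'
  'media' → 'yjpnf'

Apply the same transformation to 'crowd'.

Two shifts are in play — +5 for a/e/i/o/u, +12 for every other letter.
For crowd: c(cons)+12=o, r(cons)+12=d, o(vowel)+5=t, w(cons)+12=i, d(cons)+12=p.

odtip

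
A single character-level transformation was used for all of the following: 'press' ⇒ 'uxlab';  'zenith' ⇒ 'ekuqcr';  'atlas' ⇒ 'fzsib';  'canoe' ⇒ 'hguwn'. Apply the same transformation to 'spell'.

In press: p→u is +5, r→x is +6, e→l is +7, s→a is +8 — the shift increases by 1 each position. Letter i (0-indexed) is shifted by i+5, so successive shifts are 5, 6, 7, ….
For spell: s+5=x, p+6=v, e+7=l, l+8=t, l+9=u.

xvltu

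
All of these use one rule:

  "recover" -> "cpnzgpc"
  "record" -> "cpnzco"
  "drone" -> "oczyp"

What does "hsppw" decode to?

wheel

Compare letters: r→c is +11, e→p is +11, c→n is +11 — a constant shift. Every letter moves 11 places later in the alphabet, wrapping around z→a.
Undoing it on hsppw: h−11=w, s−11=h, p−11=e, p−11=e, w−11=l.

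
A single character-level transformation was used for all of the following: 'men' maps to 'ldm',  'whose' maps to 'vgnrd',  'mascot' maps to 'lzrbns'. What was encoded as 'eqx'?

This is a Caesar cipher with shift 25.
Reversing it on eqx: e−25=f, q−25=r, x−25=y.

fry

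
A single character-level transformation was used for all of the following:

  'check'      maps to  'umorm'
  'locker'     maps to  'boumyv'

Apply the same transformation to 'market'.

The output letters match the input read backwards, each shifted +10: check reversed is kcehc. The word is reversed, then every letter is shifted forward by 10.
Applying it to market: reverse → tekram; then shift: t+10=d, e+10=o, k+10=u, r+10=b, a+10=k, m+10=w.

doubkw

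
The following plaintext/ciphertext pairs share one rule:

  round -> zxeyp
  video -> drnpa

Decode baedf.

Letter i (0-indexed) is shifted by i+8, so successive shifts are 8, 9, 10, ….
Undoing it on baedf: b−8=t, a−9=r, e−10=u, d−11=s, f−12=t.

trust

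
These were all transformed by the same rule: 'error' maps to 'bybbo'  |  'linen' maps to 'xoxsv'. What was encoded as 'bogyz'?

power

The output letters match the input read backwards, each shifted +10: error reversed is rorre. Read the word backwards and shift each letter +10.
Decoding bogyz: shift back: b−10=r, o−10=e, g−10=w, y−10=o, z−10=p → rewop; then reverse → power.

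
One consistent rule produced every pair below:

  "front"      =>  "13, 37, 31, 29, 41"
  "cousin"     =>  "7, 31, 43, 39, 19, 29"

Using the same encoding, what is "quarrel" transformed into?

35, 43, 3, 37, 37, 11, 25

f(#6)→13 and r(#18)→37: differences scale by 2, so n = 2·pos + 1. Each letter becomes 2×(its alphabet position, a=1..z=26) + 1.
Applying it to quarrel: q=17→35, u=21→43, a=1→3, r=18→37, r=18→37, e=5→11, l=12→25.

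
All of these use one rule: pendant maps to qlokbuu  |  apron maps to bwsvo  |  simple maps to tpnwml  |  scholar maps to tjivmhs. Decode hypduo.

Shifts by position in pendant: pos 0: p→q (+1), pos 1: e→l (+7), pos 2: n→o (+1), pos 3: d→k (+7) — repeating every 2. A repeating key of period 2 is used — shifts +1, +7 over and over.
Decoding hypduo: h−1=g, y−7=r, p−1=o, d−7=w, u−1=t, o−7=h.

growth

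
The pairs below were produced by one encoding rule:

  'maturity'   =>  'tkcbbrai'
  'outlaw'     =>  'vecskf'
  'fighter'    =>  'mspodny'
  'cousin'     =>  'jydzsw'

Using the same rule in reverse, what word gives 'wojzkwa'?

Shifts by position in maturity: pos 0: m→t (+7), pos 1: a→k (+10), pos 2: t→c (+9), pos 3: u→b (+7), pos 4: r→b (+10), pos 5: i→r (+9) — repeating every 3. A repeating key of period 3 is used — shifts +7, +10, +9 over and over.
Undoing it on wojzkwa: w−7=p, o−10=e, j−9=a, z−7=s, k−10=a, w−9=n, a−7=t.

peasant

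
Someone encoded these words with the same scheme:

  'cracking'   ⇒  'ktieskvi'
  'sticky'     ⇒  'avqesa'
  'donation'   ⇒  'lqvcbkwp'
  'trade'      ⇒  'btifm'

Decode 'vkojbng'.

The shifts repeat in a cycle of length 2: positions 0,1,… shift by +8, +2, then the pattern repeats.
Undoing it on vkojbng: v−8=n, k−2=i, o−8=g, j−2=h, b−8=t, n−2=l, g−8=y.

nightly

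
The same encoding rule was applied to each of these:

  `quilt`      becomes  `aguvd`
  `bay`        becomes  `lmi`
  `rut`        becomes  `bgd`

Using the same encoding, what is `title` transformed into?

dudvq

The shift depends on letter class: consonant q→a is +10, but vowel u→g is +12. Two shifts are in play — +12 for a/e/i/o/u, +10 for every other letter.
Applying it to title: t(cons)+10=d, i(vowel)+12=u, t(cons)+10=d, l(cons)+10=v, e(vowel)+12=q.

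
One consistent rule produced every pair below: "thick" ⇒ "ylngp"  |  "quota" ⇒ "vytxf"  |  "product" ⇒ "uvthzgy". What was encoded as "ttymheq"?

A repeating key of period 2 is used — shifts +5, +4 over and over.
Reversing it on ttymheq: t−5=o, t−4=p, y−5=t, m−4=i, h−5=c, e−4=a, q−5=l.

optical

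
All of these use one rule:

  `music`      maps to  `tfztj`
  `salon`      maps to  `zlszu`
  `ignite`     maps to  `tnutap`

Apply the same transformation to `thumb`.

aofti

The shift depends on letter class: consonant m→t is +7, but vowel u→f is +11. Vowels shift forward by 11 and consonants shift forward by 7.
Applying it to thumb: t(cons)+7=a, h(cons)+7=o, u(vowel)+11=f, m(cons)+7=t, b(cons)+7=i.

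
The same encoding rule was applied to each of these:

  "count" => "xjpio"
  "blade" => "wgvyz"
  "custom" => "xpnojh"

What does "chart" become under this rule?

xcvmo

Compare letters: c→x is +21, o→j is +21, u→p is +21 — a constant shift. Each letter is shifted forward by 21 in the alphabet (a Caesar shift of +21).
For chart: c+21=x, h+21=c, a+21=v, r+21=m, t+21=o.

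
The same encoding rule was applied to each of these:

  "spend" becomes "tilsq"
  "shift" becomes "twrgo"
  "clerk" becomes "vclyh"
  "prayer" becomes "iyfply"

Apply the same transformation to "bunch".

s(18)→t(19) and p(15)→i(8) fit y≡21x+5 (mod 26); the inverse of 21 mod 26 is 5. Treating letters as 0–25, the rule is x ↦ 21x + 5 (mod 26).
Applying it to bunch: b(1)→21·1+5≡0=a; u(20)→21·20+5≡9=j; n(13)→21·13+5≡18=s; c(2)→21·2+5≡21=v; h(7)→21·7+5≡22=w (all mod 26).

ajsvw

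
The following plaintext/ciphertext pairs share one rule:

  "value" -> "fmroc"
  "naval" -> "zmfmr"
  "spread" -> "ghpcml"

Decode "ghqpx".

This is an affine cipher: with a=0,…,z=25, each position x becomes (17x+12) mod 26.
Reversing it on ghqpx: g(6)→23·(6−12)≡18=s; h(7)→23·(7−12)≡15=p; q(16)→23·(16−12)≡14=o; p(15)→23·(15−12)≡17=r; x(23)→23·(23−12)≡19=t (all mod 26).

sport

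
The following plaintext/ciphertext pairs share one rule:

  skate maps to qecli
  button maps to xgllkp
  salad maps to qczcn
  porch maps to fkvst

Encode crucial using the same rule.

s(18)→q(16) and k(10)→e(4) fit y≡21x+2 (mod 26); the inverse of 21 mod 26 is 5. This is an affine cipher: with a=0,…,z=25, each position x becomes (21x+2) mod 26.
For crucial: c(2)→21·2+2≡18=s; r(17)→21·17+2≡21=v; u(20)→21·20+2≡6=g; c(2)→21·2+2≡18=s; i(8)→21·8+2≡14=o; a(0)→21·0+2≡2=c; l(11)→21·11+2≡25=z (all mod 26).

svgsocz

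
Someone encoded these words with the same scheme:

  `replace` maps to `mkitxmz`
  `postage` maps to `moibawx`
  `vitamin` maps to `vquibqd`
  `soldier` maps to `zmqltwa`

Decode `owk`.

The output letters match the input read backwards, each shifted +8: replace reversed is ecalper. Two steps: reverse the string, then apply a Caesar shift of +8.
Decoding owk: shift back: o−8=g, w−8=o, k−8=c → goc; then reverse → cog.

cog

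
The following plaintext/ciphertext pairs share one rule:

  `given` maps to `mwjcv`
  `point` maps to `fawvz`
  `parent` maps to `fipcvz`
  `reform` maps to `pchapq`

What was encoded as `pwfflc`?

ripple

g(6)→m(12) and i(8)→w(22) fit y≡5x+8 (mod 26); the inverse of 5 mod 26 is 21. Treating letters as 0–25, the rule is x ↦ 5x + 8 (mod 26).
Reversing it on pwfflc: p(15)→21·(15−8)≡17=r; w(22)→21·(22−8)≡8=i; f(5)→21·(5−8)≡15=p; f(5)→21·(5−8)≡15=p; l(11)→21·(11−8)≡11=l; c(2)→21·(2−8)≡4=e (all mod 26).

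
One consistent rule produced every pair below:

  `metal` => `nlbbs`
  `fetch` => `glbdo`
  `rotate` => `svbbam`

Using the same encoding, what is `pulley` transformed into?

A repeating key of period 3 is used — shifts +1, +7, +8 over and over.
Applying it to pulley: p+1=q, u+7=b, l+8=t, l+1=m, e+7=l, y+8=g.

qbtmlg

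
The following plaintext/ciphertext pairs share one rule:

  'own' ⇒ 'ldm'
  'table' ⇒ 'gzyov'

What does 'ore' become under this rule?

liv

This is the alphabet-reversal cipher (Atbash): a becomes z, b becomes y, etc.
On ore: o↔l, r↔i, e↔v.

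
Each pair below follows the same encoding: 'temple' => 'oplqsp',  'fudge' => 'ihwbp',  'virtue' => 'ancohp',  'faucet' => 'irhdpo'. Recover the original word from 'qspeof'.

Treating letters as 0–25, the rule is x ↦ 19x + 17 (mod 26).
Reversing it on qspeof: q(16)→11·(16−17)≡15=p; s(18)→11·(18−17)≡11=l; p(15)→11·(15−17)≡4=e; e(4)→11·(4−17)≡13=n; o(14)→11·(14−17)≡19=t; f(5)→11·(5−17)≡24=y (all mod 26).

plenty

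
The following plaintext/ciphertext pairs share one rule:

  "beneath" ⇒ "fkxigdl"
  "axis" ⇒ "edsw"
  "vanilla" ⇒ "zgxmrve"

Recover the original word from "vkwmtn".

Shifts by position in beneath: pos 0: b→f (+4), pos 1: e→k (+6), pos 2: n→x (+10), pos 3: e→i (+4), pos 4: a→g (+6), pos 5: t→d (+10) — repeating every 3. The shifts repeat in a cycle of length 3: positions 0,1,… shift by +4, +6, +10, then the pattern repeats.
Undoing it on vkwmtn: v−4=r, k−6=e, w−10=m, m−4=i, t−6=n, n−10=d.

remind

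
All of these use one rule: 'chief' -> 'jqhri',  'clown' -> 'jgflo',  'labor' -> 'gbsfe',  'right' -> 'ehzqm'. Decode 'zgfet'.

glory

Each letter's alphabet position (a=0..z=25) is mapped through 17·x+1 mod 26 — an affine cipher.
Undoing it on zgfet: z(25)→23·(25−1)≡6=g; g(6)→23·(6−1)≡11=l; f(5)→23·(5−1)≡14=o; e(4)→23·(4−1)≡17=r; t(19)→23·(19−1)≡24=y (all mod 26).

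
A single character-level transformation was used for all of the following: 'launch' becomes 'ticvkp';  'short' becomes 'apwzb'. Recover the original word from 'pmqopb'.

height

This is a Caesar cipher with shift 8.
Undoing it on pmqopb: p−8=h, m−8=e, q−8=i, o−8=g, p−8=h, b−8=t.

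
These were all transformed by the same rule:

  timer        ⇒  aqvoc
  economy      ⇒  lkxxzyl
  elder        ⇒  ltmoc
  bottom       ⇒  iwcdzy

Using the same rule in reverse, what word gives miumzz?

falcon

In timer: t→a is +7, i→q is +8, m→v is +9, e→o is +10 — the shift increases by 1 each position. The shift increases by 1 at each position, starting from +7: 7, 8, 9, ….
Undoing it on miumzz: m−7=f, i−8=a, u−9=l, m−10=c, z−11=o, z−12=n.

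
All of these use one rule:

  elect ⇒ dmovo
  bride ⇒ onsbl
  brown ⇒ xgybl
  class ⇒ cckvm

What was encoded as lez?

pub

The output letters match the input read backwards, each shifted +10: elect reversed is tcele. Read the word backwards and shift each letter +10.
Undoing it on lez: shift back: l−10=b, e−10=u, z−10=p → bup; then reverse → pub.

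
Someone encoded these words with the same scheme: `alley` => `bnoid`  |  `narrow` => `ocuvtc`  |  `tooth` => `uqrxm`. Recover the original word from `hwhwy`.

In alley: a→b is +1, l→n is +2, l→o is +3, e→i is +4 — the shift increases by 1 each position. Letter i (0-indexed) is shifted by i+1, so successive shifts are 1, 2, 3, ….
Undoing it on hwhwy: h−1=g, w−2=u, h−3=e, w−4=s, y−5=t.

guest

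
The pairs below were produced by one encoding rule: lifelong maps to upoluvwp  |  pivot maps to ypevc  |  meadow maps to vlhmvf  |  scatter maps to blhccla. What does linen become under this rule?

upwlw

Two shifts are in play — +7 for a/e/i/o/u, +9 for every other letter.
Applying it to linen: l(cons)+9=u, i(vowel)+7=p, n(cons)+9=w, e(vowel)+7=l, n(cons)+9=w.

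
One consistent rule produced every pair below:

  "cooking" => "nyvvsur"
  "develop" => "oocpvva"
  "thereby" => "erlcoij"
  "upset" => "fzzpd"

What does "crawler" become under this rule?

nbhhvlc

Shifts by position in cooking: pos 0: c→n (+11), pos 1: o→y (+10), pos 2: o→v (+7), pos 3: k→v (+11), pos 4: i→s (+10), pos 5: n→u (+7) — repeating every 3. The shifts repeat in a cycle of length 3: positions 0,1,… shift by +11, +10, +7, then the pattern repeats.
On crawler: c+11=n, r+10=b, a+7=h, w+11=h, l+10=v, e+7=l, r+11=c.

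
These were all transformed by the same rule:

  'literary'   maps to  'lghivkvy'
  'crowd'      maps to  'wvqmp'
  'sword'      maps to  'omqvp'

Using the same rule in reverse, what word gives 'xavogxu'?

l(11)→l(11) and i(8)→g(6) fit y≡19x+10 (mod 26); the inverse of 19 mod 26 is 11. This is an affine cipher: with a=0,…,z=25, each position x becomes (19x+10) mod 26.
Decoding xavogxu: x(23)→11·(23−10)≡13=n; a(0)→11·(0−10)≡20=u; v(21)→11·(21−10)≡17=r; o(14)→11·(14−10)≡18=s; g(6)→11·(6−10)≡8=i; x(23)→11·(23−10)≡13=n; u(20)→11·(20−10)≡6=g (all mod 26).

nursing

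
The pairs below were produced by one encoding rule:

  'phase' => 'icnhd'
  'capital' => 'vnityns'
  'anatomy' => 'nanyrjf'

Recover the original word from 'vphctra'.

cushion

p(15)→i(8) and h(7)→c(2) fit y≡17x+13 (mod 26); the inverse of 17 mod 26 is 23. Each letter's alphabet position (a=0..z=25) is mapped through 17·x+13 mod 26 — an affine cipher.
Decoding vphctra: v(21)→23·(21−13)≡2=c; p(15)→23·(15−13)≡20=u; h(7)→23·(7−13)≡18=s; c(2)→23·(2−13)≡7=h; t(19)→23·(19−13)≡8=i; r(17)→23·(17−13)≡14=o; a(0)→23·(0−13)≡13=n (all mod 26).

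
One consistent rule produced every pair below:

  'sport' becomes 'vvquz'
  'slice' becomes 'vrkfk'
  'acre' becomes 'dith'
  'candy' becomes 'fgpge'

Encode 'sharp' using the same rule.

vncuv

Shifts by position in sport: pos 0: s→v (+3), pos 1: p→v (+6), pos 2: o→q (+2), pos 3: r→u (+3), pos 4: t→z (+6) — repeating every 3. It's a Vigenère-style cipher with numeric key [3,6,2]: position i shifts by key[i mod 3].
For sharp: s+3=v, h+6=n, a+2=c, r+3=u, p+6=v.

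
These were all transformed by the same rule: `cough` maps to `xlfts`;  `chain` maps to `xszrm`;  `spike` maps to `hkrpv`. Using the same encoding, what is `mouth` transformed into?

Each pair mirrors across the alphabet (c↔x, o↔l, u↔f): positions sum to 25. Letters are reflected about the middle of the alphabet (position → 25−position): Atbash.
Applying it to mouth: m↔n, o↔l, u↔f, t↔g, h↔s.

nlfgs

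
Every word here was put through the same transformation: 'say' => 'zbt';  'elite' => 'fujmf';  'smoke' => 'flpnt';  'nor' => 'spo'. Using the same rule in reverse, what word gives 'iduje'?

ditch

The output letters match the input read backwards, each shifted +1: say reversed is yas. Read the word backwards and shift each letter +1.
Undoing it on iduje: shift back: i−1=h, d−1=c, u−1=t, j−1=i, e−1=d → hctid; then reverse → ditch.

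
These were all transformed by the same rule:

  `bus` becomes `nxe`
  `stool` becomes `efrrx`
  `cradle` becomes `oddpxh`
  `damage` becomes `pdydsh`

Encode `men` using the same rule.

yhz

Vowels shift forward by 3 and consonants shift forward by 12.
For men: m(cons)+12=y, e(vowel)+3=h, n(cons)+12=z.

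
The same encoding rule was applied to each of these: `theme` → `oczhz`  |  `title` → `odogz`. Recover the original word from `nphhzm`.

summer

Compare letters: t→o is +21, h→c is +21, e→z is +21 — a constant shift. It's a constant shift of +21 (ROT21).
Decoding nphhzm: n−21=s, p−21=u, h−21=m, h−21=m, z−21=e, m−21=r.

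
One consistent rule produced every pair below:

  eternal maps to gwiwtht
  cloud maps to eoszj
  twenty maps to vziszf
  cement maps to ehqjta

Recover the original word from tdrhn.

ranch

Letter i (0-indexed) is shifted by i+2, so successive shifts are 2, 3, 4, ….
Decoding tdrhn: t−2=r, d−3=a, r−4=n, h−5=c, n−6=h.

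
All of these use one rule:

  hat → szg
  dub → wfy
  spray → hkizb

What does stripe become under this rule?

This is the alphabet-reversal cipher (Atbash): a becomes z, b becomes y, etc.
On stripe: s↔h, t↔g, r↔i, i↔r, p↔k, e↔v.

hgirkv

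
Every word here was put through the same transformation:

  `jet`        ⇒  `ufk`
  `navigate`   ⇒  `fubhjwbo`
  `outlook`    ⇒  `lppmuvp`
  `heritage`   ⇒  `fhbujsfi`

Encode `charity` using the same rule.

The output letters match the input read backwards, each shifted +1: jet reversed is tej. Read the word backwards and shift each letter +1.
For charity: reverse → ytirahc; then shift: y+1=z, t+1=u, i+1=j, r+1=s, a+1=b, h+1=i, c+1=d.

zujsbid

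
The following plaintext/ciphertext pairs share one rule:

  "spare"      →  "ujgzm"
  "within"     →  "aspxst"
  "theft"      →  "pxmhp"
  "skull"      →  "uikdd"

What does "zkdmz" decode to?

Each letter's alphabet position (a=0..z=25) is mapped through 21·x+6 mod 26 — an affine cipher.
Reversing it on zkdmz: z(25)→5·(25−6)≡17=r; k(10)→5·(10−6)≡20=u; d(3)→5·(3−6)≡11=l; m(12)→5·(12−6)≡4=e; z(25)→5·(25−6)≡17=r (all mod 26).

ruler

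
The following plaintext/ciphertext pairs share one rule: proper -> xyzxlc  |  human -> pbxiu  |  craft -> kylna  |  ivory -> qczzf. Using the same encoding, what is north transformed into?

vvcbo

Shifts by position in proper: pos 0: p→x (+8), pos 1: r→y (+7), pos 2: o→z (+11), pos 3: p→x (+8), pos 4: e→l (+7), pos 5: r→c (+11) — repeating every 3. A repeating key of period 3 is used — shifts +8, +7, +11 over and over.
For north: n+8=v, o+7=v, r+11=c, t+8=b, h+7=o.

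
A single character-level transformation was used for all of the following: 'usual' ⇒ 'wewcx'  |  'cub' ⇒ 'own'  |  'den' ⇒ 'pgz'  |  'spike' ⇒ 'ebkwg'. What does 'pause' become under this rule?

bcweg

Two shifts are in play — +2 for a/e/i/o/u, +12 for every other letter.
On pause: p(cons)+12=b, a(vowel)+2=c, u(vowel)+2=w, s(cons)+12=e, e(vowel)+2=g.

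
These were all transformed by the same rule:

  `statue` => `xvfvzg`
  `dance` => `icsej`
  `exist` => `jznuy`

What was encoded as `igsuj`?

The shifts repeat in a cycle of length 2: positions 0,1,… shift by +5, +2, then the pattern repeats.
Reversing it on igsuj: i−5=d, g−2=e, s−5=n, u−2=s, j−5=e.

dense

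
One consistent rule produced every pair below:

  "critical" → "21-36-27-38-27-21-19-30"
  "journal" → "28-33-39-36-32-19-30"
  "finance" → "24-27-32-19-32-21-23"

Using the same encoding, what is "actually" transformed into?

Each letter is replaced by its alphabet position (a=1..z=26) + 18.
On actually: a=1→19, c=3→21, t=20→38, u=21→39, a=1→19, l=12→30, l=12→30, y=25→43.

19-21-38-39-19-30-30-43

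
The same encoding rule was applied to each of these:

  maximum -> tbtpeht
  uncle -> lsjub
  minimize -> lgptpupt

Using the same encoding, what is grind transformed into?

The output letters match the input read backwards, each shifted +7: maximum reversed is mumixam. Read the word backwards and shift each letter +7.
On grind: reverse → dnirg; then shift: d+7=k, n+7=u, i+7=p, r+7=y, g+7=n.

kupyn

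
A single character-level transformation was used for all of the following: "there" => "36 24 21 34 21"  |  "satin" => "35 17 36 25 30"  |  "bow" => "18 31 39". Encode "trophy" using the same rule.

36 34 31 32 24 41

The number is (letter's place in the alphabet, a=1) + 16.
On trophy: t=20→36, r=18→34, o=15→31, p=16→32, h=8→24, y=25→41.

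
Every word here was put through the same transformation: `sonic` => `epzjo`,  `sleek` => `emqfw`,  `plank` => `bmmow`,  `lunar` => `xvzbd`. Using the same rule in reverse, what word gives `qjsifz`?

eighty

It's a Vigenère-style cipher with numeric key [12,1]: position i shifts by key[i mod 2].
Reversing it on qjsifz: q−12=e, j−1=i, s−12=g, i−1=h, f−12=t, z−1=y.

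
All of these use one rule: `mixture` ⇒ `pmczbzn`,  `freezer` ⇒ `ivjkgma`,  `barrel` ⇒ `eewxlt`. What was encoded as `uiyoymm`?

In mixture: m→p is +3, i→m is +4, x→c is +5, t→z is +6 — the shift increases by 1 each position. The shift increases by 1 at each position, starting from +3: 3, 4, 5, ….
Reversing it on uiyoymm: u−3=r, i−4=e, y−5=t, o−6=i, y−7=r, m−8=e, m−9=d.

retired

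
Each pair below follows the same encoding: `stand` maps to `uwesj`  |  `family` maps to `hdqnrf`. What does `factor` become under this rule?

hdgyuy

In stand: s→u is +2, t→w is +3, a→e is +4, n→s is +5 — the shift increases by 1 each position. Letter i (0-indexed) is shifted by i+2, so successive shifts are 2, 3, 4, ….
Applying it to factor: f+2=h, a+3=d, c+4=g, t+5=y, o+6=u, r+7=y.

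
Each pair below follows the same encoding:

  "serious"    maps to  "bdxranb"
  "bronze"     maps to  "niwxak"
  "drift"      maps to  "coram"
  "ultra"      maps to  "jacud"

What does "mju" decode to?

lad

The output letters match the input read backwards, each shifted +9: serious reversed is suoires. The word is reversed, then every letter is shifted forward by 9.
Decoding mju: shift back: m−9=d, j−9=a, u−9=l → dal; then reverse → lad.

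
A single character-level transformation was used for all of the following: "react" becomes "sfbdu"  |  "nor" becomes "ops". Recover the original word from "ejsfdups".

director

Compare letters: r→s is +1, e→f is +1, a→b is +1 — a constant shift. This is a Caesar cipher with shift 1.
Decoding ejsfdups: e−1=d, j−1=i, s−1=r, f−1=e, d−1=c, u−1=t, p−1=o, s−1=r.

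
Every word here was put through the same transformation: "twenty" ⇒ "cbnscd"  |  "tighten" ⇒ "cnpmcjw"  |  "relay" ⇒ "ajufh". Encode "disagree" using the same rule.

mnbfpwnj

Shifts by position in twenty: pos 0: t→c (+9), pos 1: w→b (+5), pos 2: e→n (+9), pos 3: n→s (+5) — repeating every 2. The shifts repeat in a cycle of length 2: positions 0,1,… shift by +9, +5, then the pattern repeats.
For disagree: d+9=m, i+5=n, s+9=b, a+5=f, g+9=p, r+5=w, e+9=n, e+5=j.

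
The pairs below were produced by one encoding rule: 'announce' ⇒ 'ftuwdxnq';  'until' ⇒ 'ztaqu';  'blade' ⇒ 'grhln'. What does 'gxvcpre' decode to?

brought

In announce: a→f is +5, n→t is +6, n→u is +7, o→w is +8 — the shift increases by 1 each position. Letter i (0-indexed) is shifted by i+5, so successive shifts are 5, 6, 7, ….
Reversing it on gxvcpre: g−5=b, x−6=r, v−7=o, c−8=u, p−9=g, r−10=h, e−11=t.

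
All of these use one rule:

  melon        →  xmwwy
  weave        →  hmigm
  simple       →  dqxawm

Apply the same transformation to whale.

hsiwm

The shift depends on letter class: consonant m→x is +11, but vowel e→m is +8. The rule splits by letter class: vowels +8, consonants +11.
For whale: w(cons)+11=h, h(cons)+11=s, a(vowel)+8=i, l(cons)+11=w, e(vowel)+8=m.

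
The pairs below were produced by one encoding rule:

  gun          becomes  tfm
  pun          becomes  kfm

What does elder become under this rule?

vowvi

Each pair mirrors across the alphabet (g↔t, u↔f, n↔m): positions sum to 25. Each letter is replaced by its mirror in the alphabet: a↔z, b↔y, c↔x, and so on (the Atbash cipher).
Applying it to elder: e↔v, l↔o, d↔w, e↔v, r↔i.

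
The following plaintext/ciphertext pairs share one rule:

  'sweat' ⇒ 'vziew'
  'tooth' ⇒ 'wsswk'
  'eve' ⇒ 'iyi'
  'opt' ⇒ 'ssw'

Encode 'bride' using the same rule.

eumgi

The rule splits by letter class: vowels +4, consonants +3.
For bride: b(cons)+3=e, r(cons)+3=u, i(vowel)+4=m, d(cons)+3=g, e(vowel)+4=i.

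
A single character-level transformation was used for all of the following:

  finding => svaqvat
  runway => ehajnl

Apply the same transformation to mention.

Compare letters: f→s is +13, i→v is +13, n→a is +13 — a constant shift. This is a Caesar cipher with shift 13.
On mention: m+13=z, e+13=r, n+13=a, t+13=g, i+13=v, o+13=b, n+13=a.

zragvba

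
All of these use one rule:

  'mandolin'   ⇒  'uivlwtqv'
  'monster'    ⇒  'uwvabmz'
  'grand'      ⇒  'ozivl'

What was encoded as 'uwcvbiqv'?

Compare letters: m→u is +8, a→i is +8, n→v is +8 — a constant shift. Every letter moves 8 places later in the alphabet, wrapping around z→a.
Undoing it on uwcvbiqv: u−8=m, w−8=o, c−8=u, v−8=n, b−8=t, i−8=a, q−8=i, v−8=n.

mountain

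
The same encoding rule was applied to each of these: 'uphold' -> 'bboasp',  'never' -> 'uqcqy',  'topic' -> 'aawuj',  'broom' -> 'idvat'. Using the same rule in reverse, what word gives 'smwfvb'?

Shifts by position in uphold: pos 0: u→b (+7), pos 1: p→b (+12), pos 2: h→o (+7), pos 3: o→a (+12) — repeating every 2. The shifts repeat in a cycle of length 2: positions 0,1,… shift by +7, +12, then the pattern repeats.
Decoding smwfvb: s−7=l, m−12=a, w−7=p, f−12=t, v−7=o, b−12=p.

laptop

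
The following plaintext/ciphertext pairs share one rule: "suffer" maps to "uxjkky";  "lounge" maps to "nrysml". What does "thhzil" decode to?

In suffer: s→u is +2, u→x is +3, f→j is +4, f→k is +5 — the shift increases by 1 each position. Each letter shifts forward by (position + 2), i.e. 2, 3, 4, … — the shift grows by one for each successive letter.
Decoding thhzil: t−2=r, h−3=e, h−4=d, z−5=u, i−6=c, l−7=e.

reduce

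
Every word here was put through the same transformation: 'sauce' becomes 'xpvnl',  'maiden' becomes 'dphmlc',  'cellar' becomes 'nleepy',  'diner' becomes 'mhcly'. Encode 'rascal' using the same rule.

ypxnpe

s(18)→x(23) and a(0)→p(15) fit y≡25x+15 (mod 26); the inverse of 25 mod 26 is 25. Each letter's alphabet position (a=0..z=25) is mapped through 25·x+15 mod 26 — an affine cipher.
For rascal: r(17)→25·17+15≡24=y; a(0)→25·0+15≡15=p; s(18)→25·18+15≡23=x; c(2)→25·2+15≡13=n; a(0)→25·0+15≡15=p; l(11)→25·11+15≡4=e (all mod 26).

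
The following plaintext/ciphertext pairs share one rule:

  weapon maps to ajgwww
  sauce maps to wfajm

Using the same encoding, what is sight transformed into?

Letter i (0-indexed) is shifted by i+4, so successive shifts are 4, 5, 6, ….
On sight: s+4=w, i+5=n, g+6=m, h+7=o, t+8=b.

wnmob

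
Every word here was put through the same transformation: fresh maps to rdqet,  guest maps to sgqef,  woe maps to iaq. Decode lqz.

zen

Compare letters: f→r is +12, r→d is +12, e→q is +12 — a constant shift. Every letter moves 12 places later in the alphabet, wrapping around z→a.
Decoding lqz: l−12=z, q−12=e, z−12=n.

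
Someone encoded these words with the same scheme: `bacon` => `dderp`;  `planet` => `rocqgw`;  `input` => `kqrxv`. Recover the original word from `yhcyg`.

weave

Shifts by position in bacon: pos 0: b→d (+2), pos 1: a→d (+3), pos 2: c→e (+2), pos 3: o→r (+3) — repeating every 2. A repeating key of period 2 is used — shifts +2, +3 over and over.
Reversing it on yhcyg: y−2=w, h−3=e, c−2=a, y−3=v, g−2=e.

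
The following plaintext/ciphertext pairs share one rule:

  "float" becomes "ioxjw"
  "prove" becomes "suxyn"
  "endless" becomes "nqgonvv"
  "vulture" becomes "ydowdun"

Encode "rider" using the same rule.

The shift depends on letter class: consonant f→i is +3, but vowel o→x is +9. Vowels shift forward by 9 and consonants shift forward by 3.
For rider: r(cons)+3=u, i(vowel)+9=r, d(cons)+3=g, e(vowel)+9=n, r(cons)+3=u.

urgnu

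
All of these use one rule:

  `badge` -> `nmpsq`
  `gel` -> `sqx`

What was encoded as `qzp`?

Compare letters: b→n is +12, a→m is +12, d→p is +12 — a constant shift. Each letter is shifted forward by 12 in the alphabet (a Caesar shift of +12).
Reversing it on qzp: q−12=e, z−12=n, p−12=d.

end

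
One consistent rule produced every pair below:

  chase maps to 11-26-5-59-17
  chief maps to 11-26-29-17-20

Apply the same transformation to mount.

41-47-65-44-62

Each letter becomes 3×(its alphabet position, a=1..z=26) + 2.
On mount: m=13→41, o=15→47, u=21→65, n=14→44, t=20→62.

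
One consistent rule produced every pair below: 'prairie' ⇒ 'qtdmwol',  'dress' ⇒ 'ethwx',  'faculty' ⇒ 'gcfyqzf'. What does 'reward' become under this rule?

sgzewj

In prairie: p→q is +1, r→t is +2, a→d is +3, i→m is +4 — the shift increases by 1 each position. Each letter shifts forward by (position + 1), i.e. 1, 2, 3, … — the shift grows by one for each successive letter.
On reward: r+1=s, e+2=g, w+3=z, a+4=e, r+5=w, d+6=j.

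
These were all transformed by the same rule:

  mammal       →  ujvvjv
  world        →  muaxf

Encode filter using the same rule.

The output letters match the input read backwards, each shifted +9: mammal reversed is lammam. Read the word backwards and shift each letter +9.
For filter: reverse → retlif; then shift: r+9=a, e+9=n, t+9=c, l+9=u, i+9=r, f+9=o.

ancuro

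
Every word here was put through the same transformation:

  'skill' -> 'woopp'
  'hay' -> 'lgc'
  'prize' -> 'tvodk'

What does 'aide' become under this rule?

The shift depends on letter class: consonant s→w is +4, but vowel i→o is +6. The rule splits by letter class: vowels +6, consonants +4.
On aide: a(vowel)+6=g, i(vowel)+6=o, d(cons)+4=h, e(vowel)+6=k.

gohk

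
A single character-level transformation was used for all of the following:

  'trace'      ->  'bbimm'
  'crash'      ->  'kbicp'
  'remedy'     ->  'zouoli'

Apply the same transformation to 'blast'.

The shifts repeat in a cycle of length 2: positions 0,1,… shift by +8, +10, then the pattern repeats.
For blast: b+8=j, l+10=v, a+8=i, s+10=c, t+8=b.

jvicb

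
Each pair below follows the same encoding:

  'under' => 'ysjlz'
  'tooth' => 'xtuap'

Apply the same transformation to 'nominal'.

rtspvjv

In under: u→y is +4, n→s is +5, d→j is +6, e→l is +7 — the shift increases by 1 each position. Letter i (0-indexed) is shifted by i+4, so successive shifts are 4, 5, 6, ….
For nominal: n+4=r, o+5=t, m+6=s, i+7=p, n+8=v, a+9=j, l+10=v.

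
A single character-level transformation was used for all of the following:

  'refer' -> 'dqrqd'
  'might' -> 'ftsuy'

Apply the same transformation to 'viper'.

The output letters match the input read backwards, each shifted +12: refer reversed is refer. The word is reversed, then every letter is shifted forward by 12.
Applying it to viper: reverse → repiv; then shift: r+12=d, e+12=q, p+12=b, i+12=u, v+12=h.

dqbuh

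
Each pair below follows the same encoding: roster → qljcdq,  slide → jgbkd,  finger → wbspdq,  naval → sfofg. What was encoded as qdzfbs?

remain

r(17)→q(16) and o(14)→l(11) fit y≡19x+5 (mod 26); the inverse of 19 mod 26 is 11. This is an affine cipher: with a=0,…,z=25, each position x becomes (19x+5) mod 26.
Undoing it on qdzfbs: q(16)→11·(16−5)≡17=r; d(3)→11·(3−5)≡4=e; z(25)→11·(25−5)≡12=m; f(5)→11·(5−5)≡0=a; b(1)→11·(1−5)≡8=i; s(18)→11·(18−5)≡13=n (all mod 26).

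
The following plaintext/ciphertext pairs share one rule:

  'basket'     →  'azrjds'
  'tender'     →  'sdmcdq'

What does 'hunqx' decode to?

ivory

Compare letters: b→a is +25, a→z is +25, s→r is +25 — a constant shift. This is a Caesar cipher with shift 25.
Undoing it on hunqx: h−25=i, u−25=v, n−25=o, q−25=r, x−25=y.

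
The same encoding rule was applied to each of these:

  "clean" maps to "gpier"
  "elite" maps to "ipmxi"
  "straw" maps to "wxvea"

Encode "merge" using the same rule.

qivki

Compare letters: c→g is +4, l→p is +4, e→i is +4 — a constant shift. This is a Caesar cipher with shift 4.
Applying it to merge: m+4=q, e+4=i, r+4=v, g+4=k, e+4=i.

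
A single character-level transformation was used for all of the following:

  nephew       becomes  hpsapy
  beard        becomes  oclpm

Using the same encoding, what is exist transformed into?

edtip

The output letters match the input read backwards, each shifted +11: nephew reversed is wehpen. Two steps: reverse the string, then apply a Caesar shift of +11.
For exist: reverse → tsixe; then shift: t+11=e, s+11=d, i+11=t, x+11=i, e+11=p.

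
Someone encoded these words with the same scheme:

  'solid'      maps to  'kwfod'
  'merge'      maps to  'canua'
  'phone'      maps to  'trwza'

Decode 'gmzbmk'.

canvas

s(18)→k(10) and o(14)→w(22) fit y≡23x+12 (mod 26); the inverse of 23 mod 26 is 17. Treating letters as 0–25, the rule is x ↦ 23x + 12 (mod 26).
Reversing it on gmzbmk: g(6)→17·(6−12)≡2=c; m(12)→17·(12−12)≡0=a; z(25)→17·(25−12)≡13=n; b(1)→17·(1−12)≡21=v; m(12)→17·(12−12)≡0=a; k(10)→17·(10−12)≡18=s (all mod 26).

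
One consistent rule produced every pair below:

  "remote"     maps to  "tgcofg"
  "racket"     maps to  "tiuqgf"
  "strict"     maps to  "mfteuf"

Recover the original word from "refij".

vital

r(17)→t(19) and e(4)→g(6) fit y≡19x+8 (mod 26); the inverse of 19 mod 26 is 11. This is an affine cipher: with a=0,…,z=25, each position x becomes (19x+8) mod 26.
Reversing it on refij: r(17)→11·(17−8)≡21=v; e(4)→11·(4−8)≡8=i; f(5)→11·(5−8)≡19=t; i(8)→11·(8−8)≡0=a; j(9)→11·(9−8)≡11=l (all mod 26).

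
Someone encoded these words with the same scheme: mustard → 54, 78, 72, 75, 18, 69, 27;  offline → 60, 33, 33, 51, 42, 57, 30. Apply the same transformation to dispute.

m(#13)→54 and u(#21)→78: differences scale by 3, so n = 3·pos + 15. The formula is n = 3×(alphabet index, a=1) + 15.
On dispute: d=4→27, i=9→42, s=19→72, p=16→63, u=21→78, t=20→75, e=5→30.

27, 42, 72, 63, 78, 75, 30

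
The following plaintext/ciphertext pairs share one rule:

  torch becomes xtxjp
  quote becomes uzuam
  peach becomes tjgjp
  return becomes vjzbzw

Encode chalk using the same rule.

gmgss

In torch: t→x is +4, o→t is +5, r→x is +6, c→j is +7 — the shift increases by 1 each position. Letter i (0-indexed) is shifted by i+4, so successive shifts are 4, 5, 6, ….
For chalk: c+4=g, h+5=m, a+6=g, l+7=s, k+8=s.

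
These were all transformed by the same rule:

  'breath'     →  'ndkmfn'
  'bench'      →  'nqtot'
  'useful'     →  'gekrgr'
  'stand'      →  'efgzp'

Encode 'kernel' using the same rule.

It's a Vigenère-style cipher with numeric key [12,12,6]: position i shifts by key[i mod 3].
On kernel: k+12=w, e+12=q, r+6=x, n+12=z, e+12=q, l+6=r.

wqxzqr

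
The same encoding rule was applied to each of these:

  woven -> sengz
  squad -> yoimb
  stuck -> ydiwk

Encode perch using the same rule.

Each letter's alphabet position (a=0..z=25) is mapped through 5·x+12 mod 26 — an affine cipher.
For perch: p(15)→5·15+12≡9=j; e(4)→5·4+12≡6=g; r(17)→5·17+12≡19=t; c(2)→5·2+12≡22=w; h(7)→5·7+12≡21=v (all mod 26).

jgtwv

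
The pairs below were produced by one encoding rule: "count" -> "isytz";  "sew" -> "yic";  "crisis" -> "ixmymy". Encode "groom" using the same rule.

The shift depends on letter class: consonant c→i is +6, but vowel o→s is +4. The rule splits by letter class: vowels +4, consonants +6.
On groom: g(cons)+6=m, r(cons)+6=x, o(vowel)+4=s, o(vowel)+4=s, m(cons)+6=s.

mxsss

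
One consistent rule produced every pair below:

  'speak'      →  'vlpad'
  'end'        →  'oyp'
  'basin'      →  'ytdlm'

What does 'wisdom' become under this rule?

xzodth

The output letters match the input read backwards, each shifted +11: speak reversed is kaeps. Two steps: reverse the string, then apply a Caesar shift of +11.
Applying it to wisdom: reverse → modsiw; then shift: m+11=x, o+11=z, d+11=o, s+11=d, i+11=t, w+11=h.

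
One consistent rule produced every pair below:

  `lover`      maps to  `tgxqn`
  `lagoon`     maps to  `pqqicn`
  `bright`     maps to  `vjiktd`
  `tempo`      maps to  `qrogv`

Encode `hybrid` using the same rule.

fktdaj

The output letters match the input read backwards, each shifted +2: lover reversed is revol. Read the word backwards and shift each letter +2.
Applying it to hybrid: reverse → dirbyh; then shift: d+2=f, i+2=k, r+2=t, b+2=d, y+2=a, h+2=j.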